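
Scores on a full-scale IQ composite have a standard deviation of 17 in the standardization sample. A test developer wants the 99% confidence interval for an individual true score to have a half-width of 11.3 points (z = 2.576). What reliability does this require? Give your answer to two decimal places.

Required SEM = 11.3 / 2.576 ≈ 4.387
r = 1 − (SEM / SD)² = 1 − (4.387 / 17)² ≈ 1 − 0.067 ≈ 0.933

0.93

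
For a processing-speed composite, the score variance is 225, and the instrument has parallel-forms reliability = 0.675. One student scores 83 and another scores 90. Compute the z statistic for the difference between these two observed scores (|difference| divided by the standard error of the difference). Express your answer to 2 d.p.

SD = √225 ≃ 15.0000
The standard error of measurement is 15.0000·√(1 − 0.6750) ≃ 15.0000·0.5701 ≃ 8.5513.
SE_diff = SEM · √2 ≃ 8.5513 · 1.4142 ≃ 12.0934
z = 7 / 12.0934 ≃ 0.5788

0.58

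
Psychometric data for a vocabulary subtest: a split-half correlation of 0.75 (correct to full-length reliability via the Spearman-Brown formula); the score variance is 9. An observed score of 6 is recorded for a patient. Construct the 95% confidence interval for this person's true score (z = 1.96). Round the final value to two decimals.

σ = 9^(1/2) = 3.000
r_full = 2·0.75 / (1 + 0.75) ≈ 0.857
SEM = 3.000 * √(1 − 0.857) = 3.000 * √0.143 ≈ 3.000 * 0.378 ≈ 1.134
Margin = 1.96 * 1.134 ≈ 2.222
CI = 6 ± 2.222 → [3.778, 8.222]

[3.78, 8.22]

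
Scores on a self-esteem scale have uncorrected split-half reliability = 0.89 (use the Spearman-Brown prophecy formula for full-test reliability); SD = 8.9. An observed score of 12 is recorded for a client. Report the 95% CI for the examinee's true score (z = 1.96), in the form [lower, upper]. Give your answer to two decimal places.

[7.79, 16.21]

Full-length reliability (Spearman-Brown) = 2(0.89)/(1+0.89) ≃ 0.9418
The standard error of measurement is 8.9000*√(1 − 0.9418) ≃ 8.9000*0.2412 ≃ 2.1471.
1.96 * SEM ≃ 4.2083
95% CI: 12 ± 4.2083 = [7.7917, 16.2083]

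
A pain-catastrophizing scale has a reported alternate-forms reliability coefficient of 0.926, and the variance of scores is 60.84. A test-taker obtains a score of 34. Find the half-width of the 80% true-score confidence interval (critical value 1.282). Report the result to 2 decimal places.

2.72

σ = 60.84^(1/2) = 7.80000
SEM = 7.80000·√(1 − 0.92600) ≈ 2.12183
Half-width = 1.282·2.12183 ≈ 2.72019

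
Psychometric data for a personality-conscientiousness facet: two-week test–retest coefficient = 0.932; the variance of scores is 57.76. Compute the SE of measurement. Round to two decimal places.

σ = 57.76^(1/2) = 7.600
The standard error of measurement is 7.600·√(1 − 0.932) ≈ 7.600·0.261 ≈ 1.982.

1.98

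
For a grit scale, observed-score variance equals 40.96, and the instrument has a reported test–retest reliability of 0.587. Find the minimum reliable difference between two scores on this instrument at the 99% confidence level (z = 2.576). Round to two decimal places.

14.98

SD = √40.96 = 6.400
SEM = 6.400 * √(1 − 0.587) = 6.400 * √0.413 ≃ 6.400 * 0.643 ≃ 4.113
Standard error of the difference = 4.113·√2 ≃ 5.817
Minimum reliable difference = 2.576 * SE_diff ≃ 2.576 * 5.817 ≃ 14.984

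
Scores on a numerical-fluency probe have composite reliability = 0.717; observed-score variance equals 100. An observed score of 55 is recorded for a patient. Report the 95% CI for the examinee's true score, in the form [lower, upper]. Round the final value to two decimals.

σ = 100^(1/2) = 10.0000
SEM = 10.0000 · √(1 − 0.7170) = 10.0000 · √0.2830 ≃ 10.0000 · 0.5320 ≃ 5.3198
1.96 · SEM ≃ 10.4268
CI = 55 ± 10.4268 → [44.5732, 65.4268]

[44.57, 65.43]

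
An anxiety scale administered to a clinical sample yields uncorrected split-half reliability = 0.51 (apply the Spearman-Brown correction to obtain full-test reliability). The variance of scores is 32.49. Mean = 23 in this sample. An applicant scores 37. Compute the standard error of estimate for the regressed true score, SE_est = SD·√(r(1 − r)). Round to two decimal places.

SD = √32.49 ≈ 5.70000
Full-length reliability (Spearman-Brown) = 2(0.51)/(1+0.51) ≈ 0.67550
SE_est = SD × √(r(1 − r)) = 5.70000 × √0.21920 ≈ 5.70000 × 0.46819 ≈ 2.66868

2.67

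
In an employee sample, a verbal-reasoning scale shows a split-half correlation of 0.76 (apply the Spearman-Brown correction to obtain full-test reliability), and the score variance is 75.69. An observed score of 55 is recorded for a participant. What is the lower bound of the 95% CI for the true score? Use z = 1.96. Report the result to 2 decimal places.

48.70

SD = √75.69 ≈ 8.7000
Spearman-Brown: r = 2(0.76) / (1 + 0.76) = 1.5200 / 1.7600 ≈ 0.8636
SEM = 8.7000 · √(1 − 0.8636) = 8.7000 · √0.1364 ≈ 8.7000 · 0.3693 ≈ 3.2127
1.96 · SEM ≈ 6.2969
Lower limit = 55 − 6.2969 ≈ 48.7031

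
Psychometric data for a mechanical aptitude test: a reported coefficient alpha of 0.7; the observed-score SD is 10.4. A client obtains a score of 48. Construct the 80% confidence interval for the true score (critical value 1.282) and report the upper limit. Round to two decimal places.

55.30

SEM = 10.4000·√(1 − 0.7000) ≈ 5.6963
1.282 · SEM ≈ 7.3027
Upper bound: 48 + 7.3027 = 55.3027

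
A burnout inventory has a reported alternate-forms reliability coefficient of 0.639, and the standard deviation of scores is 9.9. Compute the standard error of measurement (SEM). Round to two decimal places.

The standard error of measurement is 9.900×√(1 − 0.639) ≈ 9.900×0.601 ≈ 5.948.

5.95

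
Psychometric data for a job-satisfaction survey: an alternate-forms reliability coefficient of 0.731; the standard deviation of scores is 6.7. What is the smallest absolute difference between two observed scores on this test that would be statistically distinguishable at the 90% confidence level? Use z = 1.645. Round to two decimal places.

8.08

SEM = 6.70000×√(1 − 0.73100) ≈ 3.47497
SE_diff = √2 × SEM ≈ 4.91435
Smallest detectable difference = 1.645×4.91435 ≈ 8.08410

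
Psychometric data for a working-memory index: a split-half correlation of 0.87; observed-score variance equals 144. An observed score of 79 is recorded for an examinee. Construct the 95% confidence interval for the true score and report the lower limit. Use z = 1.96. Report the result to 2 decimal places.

72.80

σ = 144^(1/2) = 12.00000
r_full = 2·0.87 / (1 + 0.87) ≈ 0.93048
SEM = 12.00000·√(1 − 0.93048) ≈ 3.16397
Half-width = 1.96·3.16397 ≈ 6.20138
Lower limit = 79 − 6.20138 ≈ 72.79862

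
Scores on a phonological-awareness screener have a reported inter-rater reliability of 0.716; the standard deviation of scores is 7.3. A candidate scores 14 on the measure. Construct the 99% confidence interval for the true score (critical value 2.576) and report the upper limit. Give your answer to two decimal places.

24.02

The standard error of measurement is 7.30000·√(1 − 0.71600) ≈ 7.30000·0.53292 ≈ 3.89029.
Margin = 2.576 · 3.89029 ≈ 10.02139
Upper bound: 14 + 10.02139 = 24.02139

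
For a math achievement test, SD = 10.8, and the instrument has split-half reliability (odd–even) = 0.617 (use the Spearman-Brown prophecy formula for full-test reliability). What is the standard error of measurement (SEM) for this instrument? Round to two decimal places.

5.26

r_full = 2·0.617 / (1 + 0.617) ≈ 0.763
The standard error of measurement is 10.800×√(1 − 0.763) ≈ 10.800×0.487 ≈ 5.256.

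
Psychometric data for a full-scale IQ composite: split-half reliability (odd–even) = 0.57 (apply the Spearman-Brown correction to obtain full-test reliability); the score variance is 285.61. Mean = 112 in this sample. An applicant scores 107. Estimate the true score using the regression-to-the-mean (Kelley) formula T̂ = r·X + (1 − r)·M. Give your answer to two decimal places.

108.37

r_full = 2·0.57 / (1 + 0.57) ≃ 0.726
Estimated true score = 0.726×107 + (1 − 0.726)×112 ≃ 108.369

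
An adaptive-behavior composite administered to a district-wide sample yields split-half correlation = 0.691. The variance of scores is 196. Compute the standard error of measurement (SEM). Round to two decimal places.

SD = √196 ≈ 14.00000
Full-length reliability (Spearman-Brown) = 2(0.691)/(1+0.691) ≈ 0.81727
SEM = 14.00000 * √(1 − 0.81727) = 14.00000 * √0.18273 ≈ 14.00000 * 0.42747 ≈ 5.98460

5.98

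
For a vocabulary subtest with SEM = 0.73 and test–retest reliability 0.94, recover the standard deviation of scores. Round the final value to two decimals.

2.98

σ = SEM·(1 − r)^(−1/2) ≃ 0.73·4.082 ≃ 2.980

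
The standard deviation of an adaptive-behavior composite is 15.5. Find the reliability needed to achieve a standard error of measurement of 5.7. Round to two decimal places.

Required reliability = 1 − (SEM/SD)² = 1 − 0.13523 ≈ 0.86477

0.86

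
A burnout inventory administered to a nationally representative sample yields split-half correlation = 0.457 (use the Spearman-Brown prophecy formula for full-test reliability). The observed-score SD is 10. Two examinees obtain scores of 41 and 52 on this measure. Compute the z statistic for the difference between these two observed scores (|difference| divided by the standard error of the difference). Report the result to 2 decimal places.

1.27

Spearman-Brown: r = 2(0.457) / (1 + 0.457) = 0.914 / 1.457 ≃ 0.627
SEM = 10.000·√(1 − 0.627) ≃ 6.105
SE_diff = √2 · SEM ≃ 8.633
z = 11 / 8.633 ≃ 1.274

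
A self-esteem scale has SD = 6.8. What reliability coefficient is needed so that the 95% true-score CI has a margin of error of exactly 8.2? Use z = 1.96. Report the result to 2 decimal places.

0.62

Required SEM = 8.2 / 1.96 ≈ 4.1837
r = 1 − (SEM / SD)² = 1 − (4.1837 / 6.8)² ≈ 1 − 0.3785 ≈ 0.6215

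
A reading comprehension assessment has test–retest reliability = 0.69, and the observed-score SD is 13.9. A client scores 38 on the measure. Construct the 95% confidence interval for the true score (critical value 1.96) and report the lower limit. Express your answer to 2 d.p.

The standard error of measurement is 13.90000×√(1 − 0.69000) ≈ 13.90000×0.55678 ≈ 7.73919.
Half-width = 1.96×7.73919 ≈ 15.16882
Lower limit = 38 − 15.16882 ≈ 22.83118

22.83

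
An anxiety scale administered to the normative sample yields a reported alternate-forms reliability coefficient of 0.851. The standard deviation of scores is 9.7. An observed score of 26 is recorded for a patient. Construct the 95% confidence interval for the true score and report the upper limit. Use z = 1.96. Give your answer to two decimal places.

33.34

The standard error of measurement is 9.70000*√(1 − 0.85100) ≃ 9.70000*0.38601 ≃ 3.74425.
Half-width = 1.96*3.74425 ≃ 7.33873
Upper limit = 26 + 7.33873 ≃ 33.33873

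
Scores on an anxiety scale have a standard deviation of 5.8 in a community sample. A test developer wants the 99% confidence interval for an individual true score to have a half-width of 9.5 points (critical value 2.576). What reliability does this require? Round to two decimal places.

Required SEM = 9.5 / 2.576 ≈ 3.6879
Required reliability = 1 − (SEM/SD)² = 1 − 0.4043 ≈ 0.5957

0.60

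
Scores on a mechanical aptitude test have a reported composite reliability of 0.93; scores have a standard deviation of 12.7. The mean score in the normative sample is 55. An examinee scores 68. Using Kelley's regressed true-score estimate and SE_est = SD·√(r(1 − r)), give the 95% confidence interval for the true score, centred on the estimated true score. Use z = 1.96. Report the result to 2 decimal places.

[60.74, 73.44]

Estimated true score = 0.9300*68 + (1 − 0.9300)*55 ≃ 67.0900
SE_est = 12.7000·√[r(1 − r)] ≃ 3.2404
95% CI: 67.0900 ± 6.3511 ≃ (60.7389, 73.4411)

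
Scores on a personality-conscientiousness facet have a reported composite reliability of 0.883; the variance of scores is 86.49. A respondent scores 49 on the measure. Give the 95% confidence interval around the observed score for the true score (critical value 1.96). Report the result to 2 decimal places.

[42.77, 55.23]

σ = 86.49^(1/2) = 9.30000
SEM = 9.30000 × √(1 − 0.88300) = 9.30000 × √0.11700 ≈ 9.30000 × 0.34205 ≈ 3.18109
Half-width = 1.96×3.18109 ≈ 6.23494
CI = 49 ± 6.23494 → [42.76506, 55.23494]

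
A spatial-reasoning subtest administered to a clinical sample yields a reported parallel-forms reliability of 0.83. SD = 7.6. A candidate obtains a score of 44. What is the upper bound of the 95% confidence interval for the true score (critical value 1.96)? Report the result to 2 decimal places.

SEM = 7.6000 * √(1 − 0.8300) = 7.6000 * √0.1700 ≈ 7.6000 * 0.4123 ≈ 3.1336
Margin = 1.96 * 3.1336 ≈ 6.1418
Upper limit = 44 + 6.1418 ≈ 50.1418

50.14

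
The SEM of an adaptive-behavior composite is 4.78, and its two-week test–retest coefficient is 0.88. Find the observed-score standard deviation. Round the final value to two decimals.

13.80

σ = SEM·(1 − r)^(−1/2) ≈ 4.78*2.887 ≈ 13.799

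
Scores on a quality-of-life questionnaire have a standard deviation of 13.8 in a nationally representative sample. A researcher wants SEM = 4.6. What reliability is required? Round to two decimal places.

0.89

Required reliability = 1 − (SEM/SD)² = 1 − 0.11111 ≃ 0.88889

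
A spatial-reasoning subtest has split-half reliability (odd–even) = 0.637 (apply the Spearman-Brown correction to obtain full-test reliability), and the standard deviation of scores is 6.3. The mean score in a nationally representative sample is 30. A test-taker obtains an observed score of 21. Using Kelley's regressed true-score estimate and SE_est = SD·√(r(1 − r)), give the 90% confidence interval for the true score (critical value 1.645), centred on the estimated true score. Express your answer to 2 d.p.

[18.69, 27.30]

r_full = 2·0.637 / (1 + 0.637) ≈ 0.7783
T̂ = 0.7783(21) + 0.2217(30) ≈ 22.9957
SE_est = 6.3000·√[r(1 − r)] ≈ 2.6172
CI = 22.9957 ± 1.645 × 2.6172 → [18.6905, 27.3009]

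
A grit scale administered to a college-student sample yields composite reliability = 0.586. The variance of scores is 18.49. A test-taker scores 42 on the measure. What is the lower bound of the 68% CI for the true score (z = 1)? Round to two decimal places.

SD = √18.49 ≈ 4.30000
SEM = 4.30000 * √(1 − 0.58600) = 4.30000 * √0.41400 ≈ 4.30000 * 0.64343 ≈ 2.76674
Half-width = 1*2.76674 ≈ 2.76674
Lower bound: 42 − 2.76674 = 39.23326

39.23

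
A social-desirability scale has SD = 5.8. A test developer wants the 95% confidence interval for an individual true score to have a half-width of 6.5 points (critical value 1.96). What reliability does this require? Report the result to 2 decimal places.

0.67

Required SEM = 6.5 / 1.96 ≈ 3.316
r = 1 − (3.316/5.8)² ≈ 1 − 0.327 ≈ 0.673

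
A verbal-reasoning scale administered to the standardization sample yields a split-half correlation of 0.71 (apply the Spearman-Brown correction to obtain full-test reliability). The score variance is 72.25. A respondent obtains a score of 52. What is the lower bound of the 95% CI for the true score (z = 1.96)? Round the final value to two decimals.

SD = √72.25 ≈ 8.50000
Spearman-Brown: r = 2(0.71) / (1 + 0.71) = 1.42000 / 1.71000 ≈ 0.83041
SEM = 8.50000*√(1 − 0.83041) ≈ 3.50042
1.96 * SEM ≈ 6.86082
Lower bound: 52 − 6.86082 = 45.13918

45.14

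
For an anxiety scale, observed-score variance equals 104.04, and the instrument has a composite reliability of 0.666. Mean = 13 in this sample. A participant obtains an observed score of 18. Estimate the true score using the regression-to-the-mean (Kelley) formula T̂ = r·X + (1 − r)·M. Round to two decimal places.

T̂ = r·X + (1 − r)·M = 0.666×18 + 0.334×13 = 11.988 + 4.342 ≈ 16.330

16.33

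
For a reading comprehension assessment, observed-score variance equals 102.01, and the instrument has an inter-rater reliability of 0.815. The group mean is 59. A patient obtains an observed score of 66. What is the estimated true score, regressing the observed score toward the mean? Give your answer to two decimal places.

Estimated true score = 0.81500·66 + (1 − 0.81500)·59 ≈ 64.70500

64.71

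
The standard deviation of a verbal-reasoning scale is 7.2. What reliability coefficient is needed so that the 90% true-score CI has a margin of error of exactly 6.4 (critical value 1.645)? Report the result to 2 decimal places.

SEM needed = half-width / z = 6.4/1.645 ≈ 3.891
r = 1 − (SEM / SD)² = 1 − (3.891 / 7.2)² ≈ 1 − 0.292 ≈ 0.708

0.71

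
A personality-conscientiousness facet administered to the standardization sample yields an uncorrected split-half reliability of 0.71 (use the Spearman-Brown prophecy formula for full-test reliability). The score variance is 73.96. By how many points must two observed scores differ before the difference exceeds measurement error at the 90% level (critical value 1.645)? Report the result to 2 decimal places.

8.24

SD = √73.96 ≃ 8.6000
Full-length reliability (Spearman-Brown) = 2(0.71)/(1+0.71) ≃ 0.8304
The standard error of measurement is 8.6000×√(1 − 0.8304) ≃ 8.6000×0.4118 ≃ 3.5416.
SE_diff = √2 × SEM ≃ 5.0086
Smallest detectable difference = 1.645×5.0086 ≃ 8.2391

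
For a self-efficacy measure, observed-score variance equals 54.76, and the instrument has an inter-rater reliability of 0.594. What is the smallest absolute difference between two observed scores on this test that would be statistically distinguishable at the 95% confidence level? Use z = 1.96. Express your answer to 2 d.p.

SD = √54.76 ≃ 7.400
SEM = 7.400 * √(1 − 0.594) = 7.400 * √0.406 ≃ 7.400 * 0.637 ≃ 4.715
Standard error of the difference = 4.715·√2 ≃ 6.668
Smallest detectable difference = 1.96*6.668 ≃ 13.070

13.07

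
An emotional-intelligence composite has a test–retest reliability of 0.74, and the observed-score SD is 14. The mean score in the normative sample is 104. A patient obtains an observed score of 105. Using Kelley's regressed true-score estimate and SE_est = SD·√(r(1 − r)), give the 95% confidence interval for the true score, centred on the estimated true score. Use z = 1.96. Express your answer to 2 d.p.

[92.70, 116.78]

T̂ = r·X + (1 − r)·M = 0.7400*105 + 0.2600*104 = 77.7000 + 27.0400 ≈ 104.7400
SE_est = SD * √(r(1 − r)) = 14.0000 * √0.1924 ≈ 14.0000 * 0.4386 ≈ 6.1409
CI = 104.7400 ± 1.96 * 6.1409 → [92.7039, 116.7761]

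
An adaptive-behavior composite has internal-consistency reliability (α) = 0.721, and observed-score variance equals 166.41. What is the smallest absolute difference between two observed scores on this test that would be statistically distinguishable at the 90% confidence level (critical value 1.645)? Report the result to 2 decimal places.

15.85

SD = √166.41 ≃ 12.9000
The standard error of measurement is 12.9000*√(1 − 0.7210) ≃ 12.9000*0.5282 ≃ 6.8138.
SE_diff = √2 * SEM ≃ 9.6362
Smallest detectable difference = 1.645*9.6362 ≃ 15.8516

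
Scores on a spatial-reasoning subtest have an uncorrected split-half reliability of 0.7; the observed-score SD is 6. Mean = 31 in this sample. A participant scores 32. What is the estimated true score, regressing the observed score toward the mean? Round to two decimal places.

Full-length reliability (Spearman-Brown) = 2(0.7)/(1+0.7) ≈ 0.824
Estimated true score = 0.824*32 + (1 − 0.824)*31 ≈ 31.824

31.82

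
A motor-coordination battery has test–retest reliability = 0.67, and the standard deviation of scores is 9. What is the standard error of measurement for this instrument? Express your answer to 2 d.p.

SEM = 9.0000·√(1 − 0.6700) ≃ 5.1701

5.17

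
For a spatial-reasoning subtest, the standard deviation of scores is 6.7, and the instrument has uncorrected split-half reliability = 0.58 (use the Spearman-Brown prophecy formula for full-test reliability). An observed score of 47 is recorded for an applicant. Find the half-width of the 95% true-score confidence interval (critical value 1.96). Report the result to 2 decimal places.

6.77

Full-length reliability (Spearman-Brown) = 2(0.58)/(1+0.58) ≃ 0.734
SEM = 6.700 · √(1 − 0.734) = 6.700 · √0.266 ≃ 6.700 · 0.516 ≃ 3.454
Margin = 1.96 · 3.454 ≃ 6.771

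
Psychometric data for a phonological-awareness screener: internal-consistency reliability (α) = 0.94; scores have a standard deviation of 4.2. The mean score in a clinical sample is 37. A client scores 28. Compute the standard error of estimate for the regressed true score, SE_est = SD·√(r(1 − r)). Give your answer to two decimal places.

SE_est = SD · √(r(1 − r)) = 4.200 · √0.056 ≈ 4.200 · 0.237 ≈ 0.997

1.00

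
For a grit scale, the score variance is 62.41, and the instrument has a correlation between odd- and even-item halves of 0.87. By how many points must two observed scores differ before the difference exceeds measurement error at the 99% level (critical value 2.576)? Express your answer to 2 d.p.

7.59

SD = √62.41 = 7.90000
Spearman-Brown: r = 2(0.87) / (1 + 0.87) = 1.74000 / 1.87000 ≈ 0.93048
SEM = 7.90000×√(1 − 0.93048) ≈ 2.08295
Standard error of the difference = 2.08295·√2 ≈ 2.94573
Smallest detectable difference = 2.576×2.94573 ≈ 7.58820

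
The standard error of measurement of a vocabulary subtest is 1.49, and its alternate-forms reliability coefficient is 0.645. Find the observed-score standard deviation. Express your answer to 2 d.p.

2.50

SD = SEM / √(1 − r) = 1.49 / √0.3550 ≃ 1.49 / 0.5958 ≃ 2.5008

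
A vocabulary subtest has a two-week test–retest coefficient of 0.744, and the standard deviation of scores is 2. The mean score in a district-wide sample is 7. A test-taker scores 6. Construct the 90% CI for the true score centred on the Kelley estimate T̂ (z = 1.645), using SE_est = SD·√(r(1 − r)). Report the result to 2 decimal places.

T̂ = r·X + (1 − r)·M = 0.7440*6 + 0.2560*7 = 4.4640 + 1.7920 ≈ 6.2560
SE_est = SD * √(r(1 − r)) = 2.0000 * √0.1905 ≈ 2.0000 * 0.4364 ≈ 0.8728
90% CI: 6.2560 ± 1.4358 ≈ (4.8202, 7.6918)

[4.82, 7.69]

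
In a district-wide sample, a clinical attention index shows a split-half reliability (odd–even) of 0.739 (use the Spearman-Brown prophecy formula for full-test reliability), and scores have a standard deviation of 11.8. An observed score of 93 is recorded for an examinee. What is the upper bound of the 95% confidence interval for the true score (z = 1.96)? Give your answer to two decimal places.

101.96

Spearman-Brown: r = 2(0.739) / (1 + 0.739) = 1.4780 / 1.7390 ≈ 0.8499
SEM = 11.8000·√(1 − 0.8499) ≈ 4.5714
Margin = 1.96 · 4.5714 ≈ 8.9600
Upper bound: 93 + 8.9600 = 101.9600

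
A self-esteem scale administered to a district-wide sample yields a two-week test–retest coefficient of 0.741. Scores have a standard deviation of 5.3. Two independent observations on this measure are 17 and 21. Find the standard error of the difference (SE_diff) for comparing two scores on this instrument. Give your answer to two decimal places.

The standard error of measurement is 5.30000*√(1 − 0.74100) ≈ 5.30000*0.50892 ≈ 2.69728.
Standard error of the difference = 2.69728·√2 ≈ 3.81453

3.81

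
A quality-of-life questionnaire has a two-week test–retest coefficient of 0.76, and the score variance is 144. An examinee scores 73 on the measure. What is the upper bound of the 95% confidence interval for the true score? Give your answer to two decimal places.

SD = √144 = 12.000
SEM = 12.000×√(1 − 0.760) ≈ 5.879
1.96 × SEM ≈ 11.522
Upper limit = 73 + 11.522 ≈ 84.522

84.52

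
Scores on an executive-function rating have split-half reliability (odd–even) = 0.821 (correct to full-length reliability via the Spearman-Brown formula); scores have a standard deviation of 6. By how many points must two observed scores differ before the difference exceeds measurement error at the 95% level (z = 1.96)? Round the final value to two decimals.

Full-length reliability (Spearman-Brown) = 2(0.821)/(1+0.821) ≈ 0.9017
SEM = 6.0000 * √(1 − 0.9017) = 6.0000 * √0.0983 ≈ 6.0000 * 0.3135 ≈ 1.8811
Standard error of the difference = 1.8811·√2 ≈ 2.6603
Smallest detectable difference = 1.96*2.6603 ≈ 5.2143

5.21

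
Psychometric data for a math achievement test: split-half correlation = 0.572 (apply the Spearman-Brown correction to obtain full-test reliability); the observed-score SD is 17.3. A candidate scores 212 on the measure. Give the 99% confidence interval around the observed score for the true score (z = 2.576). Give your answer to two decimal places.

Full-length reliability (Spearman-Brown) = 2(0.572)/(1+0.572) ≈ 0.7277
The standard error of measurement is 17.3000·√(1 − 0.7277) ≈ 17.3000·0.5218 ≈ 9.0270.
Half-width = 2.576·9.0270 ≈ 23.2535
Interval: (188.7465, 235.2535)

[188.75, 235.25]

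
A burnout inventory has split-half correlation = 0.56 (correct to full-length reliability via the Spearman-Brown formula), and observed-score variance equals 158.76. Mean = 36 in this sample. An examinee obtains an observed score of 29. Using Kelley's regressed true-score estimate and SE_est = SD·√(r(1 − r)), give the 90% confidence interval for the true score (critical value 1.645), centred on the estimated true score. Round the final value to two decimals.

[21.65, 40.30]

SD = √158.76 ≈ 12.6000
Full-length reliability (Spearman-Brown) = 2(0.56)/(1+0.56) ≈ 0.7179
Estimated true score = 0.7179*29 + (1 − 0.7179)*36 ≈ 30.9744
SE_est = SD * √(r(1 − r)) = 12.6000 * √0.2025 ≈ 12.6000 * 0.4500 ≈ 5.6700
90% CI: 30.9744 ± 9.3271 ≈ (21.6472, 40.3015)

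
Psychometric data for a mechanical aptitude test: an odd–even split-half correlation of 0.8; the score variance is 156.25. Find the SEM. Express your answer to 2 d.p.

SD = √156.25 ≈ 12.5000
r_full = 2·0.8 / (1 + 0.8) ≈ 0.8889
The standard error of measurement is 12.5000*√(1 − 0.8889) ≈ 12.5000*0.3333 ≈ 4.1667.

4.17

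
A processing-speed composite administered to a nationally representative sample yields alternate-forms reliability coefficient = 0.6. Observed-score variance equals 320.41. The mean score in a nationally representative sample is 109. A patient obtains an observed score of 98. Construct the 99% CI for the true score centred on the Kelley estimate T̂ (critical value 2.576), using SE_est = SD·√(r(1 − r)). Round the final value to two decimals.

SD = √320.41 ≈ 17.9000
T̂ = r·X + (1 − r)·M = 0.6000·98 + 0.4000·109 = 58.8000 + 43.6000 ≈ 102.4000
SE_est = 17.9000·√[r(1 − r)] ≈ 8.7692
99% CI: 102.4000 ± 22.5894 ≈ (79.8106, 124.9894)

[79.81, 124.99]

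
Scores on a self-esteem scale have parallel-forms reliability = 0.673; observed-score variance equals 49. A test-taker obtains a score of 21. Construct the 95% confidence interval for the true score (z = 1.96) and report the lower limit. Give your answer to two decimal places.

SD = √49 ≈ 7.00000
The standard error of measurement is 7.00000×√(1 − 0.67300) ≈ 7.00000×0.57184 ≈ 4.00287.
Margin = 1.96 × 4.00287 ≈ 7.84563
Lower limit = 21 − 7.84563 ≈ 13.15437

13.15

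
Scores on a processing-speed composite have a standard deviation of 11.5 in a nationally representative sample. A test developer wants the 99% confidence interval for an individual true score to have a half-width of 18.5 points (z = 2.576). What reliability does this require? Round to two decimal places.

Required SEM = 18.5 / 2.576 ≈ 7.18168
r = 1 − (7.18168/11.5)² ≈ 1 − 0.38999 ≈ 0.61001

0.61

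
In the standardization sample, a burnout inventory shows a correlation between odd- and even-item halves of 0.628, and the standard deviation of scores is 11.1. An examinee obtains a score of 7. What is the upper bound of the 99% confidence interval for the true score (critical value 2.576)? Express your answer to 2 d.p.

20.67

Spearman-Brown: r = 2(0.628) / (1 + 0.628) = 1.256 / 1.628 ≈ 0.771
SEM = 11.100 × √(1 − 0.771) = 11.100 × √0.229 ≈ 11.100 × 0.478 ≈ 5.306
Margin = 2.576 × 5.306 ≈ 13.668
Upper bound: 7 + 13.668 = 20.668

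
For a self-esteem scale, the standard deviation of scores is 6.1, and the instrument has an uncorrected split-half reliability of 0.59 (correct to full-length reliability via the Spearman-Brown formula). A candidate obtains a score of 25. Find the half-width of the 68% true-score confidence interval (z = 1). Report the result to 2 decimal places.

3.10

Spearman-Brown: r = 2(0.59) / (1 + 0.59) = 1.180 / 1.590 ≃ 0.742
The standard error of measurement is 6.100*√(1 − 0.742) ≃ 6.100*0.508 ≃ 3.098.
1 * SEM ≃ 3.098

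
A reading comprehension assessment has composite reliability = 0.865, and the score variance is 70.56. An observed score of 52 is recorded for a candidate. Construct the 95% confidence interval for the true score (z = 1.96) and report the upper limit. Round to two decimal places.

σ = 70.56^(1/2) = 8.40000
SEM = 8.40000 · √(1 − 0.86500) = 8.40000 · √0.13500 ≃ 8.40000 · 0.36742 ≃ 3.08636
Half-width = 1.96·3.08636 ≃ 6.04926
Upper limit = 52 + 6.04926 ≃ 58.04926

58.05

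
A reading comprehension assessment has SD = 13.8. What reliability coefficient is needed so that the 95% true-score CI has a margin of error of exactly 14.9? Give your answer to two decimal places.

0.70

Required SEM = 14.9 / 1.96 ≃ 7.602
Required reliability = 1 − (SEM/SD)² = 1 − 0.303 ≃ 0.697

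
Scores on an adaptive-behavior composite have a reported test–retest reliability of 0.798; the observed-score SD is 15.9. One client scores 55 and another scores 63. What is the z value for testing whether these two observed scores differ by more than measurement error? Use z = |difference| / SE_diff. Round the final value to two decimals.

0.79

SEM = 15.90000 · √(1 − 0.79800) = 15.90000 · √0.20200 ≈ 15.90000 · 0.44944 ≈ 7.14616
SE_diff = √2 · SEM ≈ 10.10620
z = 8 / 10.10620 ≈ 0.79159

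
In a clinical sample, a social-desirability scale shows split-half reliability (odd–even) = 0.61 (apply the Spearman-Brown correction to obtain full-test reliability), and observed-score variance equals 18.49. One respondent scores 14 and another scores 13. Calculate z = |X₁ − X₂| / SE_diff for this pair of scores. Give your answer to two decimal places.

σ = 18.49^(1/2) = 4.30000
Full-length reliability (Spearman-Brown) = 2(0.61)/(1+0.61) ≈ 0.75776
SEM = 4.30000×√(1 − 0.75776) ≈ 2.11635
Standard error of the difference = 2.11635·√2 ≈ 2.99297
z = |14 − 13| / 2.99297 = 1 / 2.99297 ≈ 0.33412

0.33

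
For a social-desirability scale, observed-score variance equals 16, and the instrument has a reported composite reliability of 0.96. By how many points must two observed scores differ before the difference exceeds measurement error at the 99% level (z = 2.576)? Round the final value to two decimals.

σ = 16^(1/2) = 4.000
SEM = 4.000 × √(1 − 0.960) = 4.000 × √0.040 ≃ 4.000 × 0.200 ≃ 0.800
Standard error of the difference = 0.800·√2 ≃ 1.131
Minimum reliable difference = 2.576 × SE_diff ≃ 2.576 × 1.131 ≃ 2.914

2.91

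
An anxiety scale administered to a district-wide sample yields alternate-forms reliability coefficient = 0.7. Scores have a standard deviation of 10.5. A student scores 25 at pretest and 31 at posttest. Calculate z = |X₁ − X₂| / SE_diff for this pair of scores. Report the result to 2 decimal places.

SEM = 10.500 * √(1 − 0.700) = 10.500 * √0.300 ≈ 10.500 * 0.548 ≈ 5.751
SE_diff = SEM * √2 ≈ 5.751 * 1.414 ≈ 8.133
z = 6 / 8.133 ≈ 0.738

0.74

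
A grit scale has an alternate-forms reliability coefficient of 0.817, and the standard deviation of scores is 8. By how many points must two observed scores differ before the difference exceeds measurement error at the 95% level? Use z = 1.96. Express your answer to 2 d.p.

The standard error of measurement is 8.00000×√(1 − 0.81700) ≃ 8.00000×0.42778 ≃ 3.42228.
Standard error of the difference = 3.42228·√2 ≃ 4.83983
Smallest detectable difference = 1.96×4.83983 ≃ 9.48608

9.49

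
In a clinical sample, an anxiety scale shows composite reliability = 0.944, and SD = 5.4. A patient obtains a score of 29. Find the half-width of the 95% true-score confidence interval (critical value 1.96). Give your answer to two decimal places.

SEM = 5.4000 · √(1 − 0.9440) = 5.4000 · √0.0560 ≈ 5.4000 · 0.2366 ≈ 1.2779
Margin = 1.96 · 1.2779 ≈ 2.5046

2.50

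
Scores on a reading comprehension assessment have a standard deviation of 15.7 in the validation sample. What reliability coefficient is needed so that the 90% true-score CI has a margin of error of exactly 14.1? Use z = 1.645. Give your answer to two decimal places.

Required SEM = 14.1 / 1.645 ≈ 8.5714
r = 1 − (8.5714/15.7)² ≈ 1 − 0.2981 ≈ 0.7019

0.70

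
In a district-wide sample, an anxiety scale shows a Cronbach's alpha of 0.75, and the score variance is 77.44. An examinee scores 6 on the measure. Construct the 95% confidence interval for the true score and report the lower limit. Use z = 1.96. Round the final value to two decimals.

-2.62

SD = √77.44 ≃ 8.800
The standard error of measurement is 8.800*√(1 − 0.750) ≃ 8.800*0.500 ≃ 4.400.
Margin = 1.96 * 4.400 ≃ 8.624
Lower limit = 6 − 8.624 ≃ -2.624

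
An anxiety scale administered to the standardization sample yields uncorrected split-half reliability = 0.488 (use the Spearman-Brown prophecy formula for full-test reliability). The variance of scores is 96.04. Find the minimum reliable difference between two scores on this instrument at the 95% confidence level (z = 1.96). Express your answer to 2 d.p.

SD = √96.04 ≃ 9.80000
Spearman-Brown: r = 2(0.488) / (1 + 0.488) = 0.97600 / 1.48800 ≃ 0.65591
The standard error of measurement is 9.80000×√(1 − 0.65591) ≃ 9.80000×0.58659 ≃ 5.74857.
Standard error of the difference = 5.74857·√2 ≃ 8.12970
Smallest detectable difference = 1.96×8.12970 ≃ 15.93421

15.93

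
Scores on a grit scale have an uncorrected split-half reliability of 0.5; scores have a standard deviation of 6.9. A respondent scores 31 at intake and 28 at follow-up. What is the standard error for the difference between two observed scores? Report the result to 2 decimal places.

5.63

Full-length reliability (Spearman-Brown) = 2(0.5)/(1+0.5) ≃ 0.667
SEM = 6.900 × √(1 − 0.667) = 6.900 × √0.333 ≃ 6.900 × 0.577 ≃ 3.984
Standard error of the difference = 3.984·√2 ≃ 5.634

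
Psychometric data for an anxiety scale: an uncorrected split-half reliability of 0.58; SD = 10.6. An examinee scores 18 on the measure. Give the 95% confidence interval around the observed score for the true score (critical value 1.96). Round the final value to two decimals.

[7.29, 28.71]

Full-length reliability (Spearman-Brown) = 2(0.58)/(1+0.58) ≈ 0.734
SEM = 10.600 · √(1 − 0.734) = 10.600 · √0.266 ≈ 10.600 · 0.516 ≈ 5.465
Margin = 1.96 · 5.465 ≈ 10.712
CI = 18 ± 10.712 → [7.288, 28.712]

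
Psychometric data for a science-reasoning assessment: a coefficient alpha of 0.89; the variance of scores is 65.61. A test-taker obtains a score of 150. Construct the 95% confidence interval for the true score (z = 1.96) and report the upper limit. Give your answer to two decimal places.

SD = √65.61 ≃ 8.10000
SEM = 8.10000 · √(1 − 0.89000) = 8.10000 · √0.11000 ≃ 8.10000 · 0.33166 ≃ 2.68647
1.96 · SEM ≃ 5.26547
Upper bound: 150 + 5.26547 = 155.26547

155.27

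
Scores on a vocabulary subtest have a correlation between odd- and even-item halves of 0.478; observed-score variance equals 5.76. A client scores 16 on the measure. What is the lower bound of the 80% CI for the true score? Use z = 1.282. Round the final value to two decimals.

SD = √5.76 = 2.40000
r_full = 2·0.478 / (1 + 0.478) ≃ 0.64682
The standard error of measurement is 2.40000×√(1 − 0.64682) ≃ 2.40000×0.59429 ≃ 1.42629.
Half-width = 1.282×1.42629 ≃ 1.82851
Lower limit = 16 − 1.82851 ≃ 14.17149

14.17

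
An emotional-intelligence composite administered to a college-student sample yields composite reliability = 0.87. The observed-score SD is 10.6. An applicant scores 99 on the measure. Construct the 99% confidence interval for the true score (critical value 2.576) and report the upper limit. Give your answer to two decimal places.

108.85

SEM = 10.60000 × √(1 − 0.87000) = 10.60000 × √0.13000 ≈ 10.60000 × 0.36056 ≈ 3.82188
Half-width = 2.576×3.82188 ≈ 9.84517
Upper bound: 99 + 9.84517 = 108.84517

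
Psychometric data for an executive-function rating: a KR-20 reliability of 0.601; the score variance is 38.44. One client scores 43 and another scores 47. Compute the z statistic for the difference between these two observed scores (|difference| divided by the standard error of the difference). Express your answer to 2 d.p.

SD = √38.44 ≈ 6.200
SEM = 6.200 · √(1 − 0.601) = 6.200 · √0.399 ≈ 6.200 · 0.632 ≈ 3.916
Standard error of the difference = 3.916·√2 ≈ 5.539
z = |43 − 47| / 5.539 = 4 / 5.539 ≈ 0.722

0.72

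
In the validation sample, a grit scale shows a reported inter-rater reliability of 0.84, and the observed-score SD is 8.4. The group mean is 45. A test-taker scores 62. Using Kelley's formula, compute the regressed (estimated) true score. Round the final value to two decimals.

59.28

T̂ = r·X + (1 − r)·M = 0.8400*62 + 0.1600*45 = 52.0800 + 7.2000 ≃ 59.2800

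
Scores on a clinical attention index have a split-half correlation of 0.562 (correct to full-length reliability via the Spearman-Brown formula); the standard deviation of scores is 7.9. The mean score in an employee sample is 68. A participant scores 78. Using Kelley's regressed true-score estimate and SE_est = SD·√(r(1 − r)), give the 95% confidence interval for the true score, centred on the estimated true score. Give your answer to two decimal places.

[68.24, 82.15]

Full-length reliability (Spearman-Brown) = 2(0.562)/(1+0.562) ≈ 0.720
Estimated true score = 0.720*78 + (1 − 0.720)*68 ≈ 75.196
SE_est = 7.900*√(0.720*0.280) ≈ 3.549
95% CI: 75.196 ± 6.955 ≈ (68.240, 82.151)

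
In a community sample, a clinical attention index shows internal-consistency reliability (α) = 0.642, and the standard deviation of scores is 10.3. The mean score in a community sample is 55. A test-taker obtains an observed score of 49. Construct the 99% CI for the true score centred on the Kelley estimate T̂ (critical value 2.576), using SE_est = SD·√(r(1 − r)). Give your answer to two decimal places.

[38.43, 63.87]

T̂ = 0.642(49) + 0.358(55) ≈ 51.148
SE_est = SD * √(r(1 − r)) = 10.300 * √0.230 ≈ 10.300 * 0.479 ≈ 4.938
99% CI: 51.148 ± 12.720 ≈ (38.428, 63.868)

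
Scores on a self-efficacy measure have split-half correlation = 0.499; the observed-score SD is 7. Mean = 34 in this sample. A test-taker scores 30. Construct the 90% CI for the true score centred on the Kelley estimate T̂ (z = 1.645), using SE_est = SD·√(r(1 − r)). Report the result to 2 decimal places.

[25.91, 36.77]

r_full = 2·0.499 / (1 + 0.499) ≈ 0.66578
T̂ = 0.66578(30) + 0.33422(34) ≈ 31.33689
SE_est = SD * √(r(1 − r)) = 7.00000 * √0.22252 ≈ 7.00000 * 0.47172 ≈ 3.30203
CI = 31.33689 ± 1.645 * 3.30203 → [25.90506, 36.76872]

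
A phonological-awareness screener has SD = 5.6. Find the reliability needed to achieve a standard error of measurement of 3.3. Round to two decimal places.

0.65

r = 1 − (3.30000/5.6)² ≃ 1 − 0.34726 ≃ 0.65274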